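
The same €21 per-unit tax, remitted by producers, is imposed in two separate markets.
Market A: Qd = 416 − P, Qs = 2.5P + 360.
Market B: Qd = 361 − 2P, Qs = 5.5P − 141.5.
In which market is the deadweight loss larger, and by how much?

Market A: pre-tax P* = €16, Q* = 400; post-tax Q = 385; deadweight loss = €157.5.
Market B: pre-tax P* = €67, Q* = 227; post-tax Q = 196.2; deadweight loss = €323.4.
Difference: €157.5 vs €323.4 → market B is larger by €165.9.

Market B, by €165.9.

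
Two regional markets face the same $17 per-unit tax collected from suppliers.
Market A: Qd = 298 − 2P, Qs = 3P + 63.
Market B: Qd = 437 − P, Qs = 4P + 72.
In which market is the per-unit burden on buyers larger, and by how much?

Market A: pre-tax P* = $47, Q* = 204; post-tax Q = 183.6; per-unit burden on buyers = $10.2.
Market B: pre-tax P* = $73, Q* = 364; post-tax Q = 350.4; per-unit burden on buyers = $13.6.
Difference: $10.2 vs $13.6 → market B is larger by $3.4.

Market B, by $3.4.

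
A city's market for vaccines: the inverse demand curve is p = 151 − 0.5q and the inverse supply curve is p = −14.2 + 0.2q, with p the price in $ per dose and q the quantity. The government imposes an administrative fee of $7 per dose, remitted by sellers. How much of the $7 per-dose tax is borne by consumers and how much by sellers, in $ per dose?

Consumers bear $5 per dose; sellers bear $2 per dose.

Inverting to q(p) form: qd = 302 − 2p; qs = 5p + 71.
Before the tax: set 302 − 2p = 5p + 71 → p* = $33, q* = 236.
With the tax collected from sellers, supply shifts: qs = 5(p − 7) + 71.
New equilibrium: consumers pay $38, sellers receive $31, q = 226. (Wedge: pb − ps = 7.)
Burden on consumers: $5; on sellers: $2. (They sum to $7.)
The less price-elastic side of the market bears the larger share of a per-unit tax.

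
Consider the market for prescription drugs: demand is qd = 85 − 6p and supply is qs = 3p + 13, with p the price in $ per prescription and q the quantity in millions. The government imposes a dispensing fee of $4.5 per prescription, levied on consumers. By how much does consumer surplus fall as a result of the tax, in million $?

Without the tax, 85 − 6p = 3p + 13 gives 9p = 72, so p* = $8 and q* = 37.
With the tax collected from consumers, demand (in seller-price terms) shifts: qd = 85 − 6(p + 4.5).
New equilibrium: consumers pay $9.5, suppliers receive $5, q = 28. (Wedge: pb − ps = 4.5.)
ΔCS is the trapezoid between Q = 28 and Q = 37 of height $1.5: ½ · (37 + 28) · 1.5 = $48.75.

Consumer surplus falls by $48.75 million.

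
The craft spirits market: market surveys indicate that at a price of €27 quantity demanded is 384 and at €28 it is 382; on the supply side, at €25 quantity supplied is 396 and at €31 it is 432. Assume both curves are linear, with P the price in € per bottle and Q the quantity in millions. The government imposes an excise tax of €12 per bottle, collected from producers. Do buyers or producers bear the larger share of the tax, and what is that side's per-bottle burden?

Demand slope: (382 − 384)/(28 − 27) = -2, so Qd = 438 − 2P.
Supply slope: (432 − 396)/(31 − 25) = 6, so Qs = 6P + 246.
Before the tax: set 438 − 2P = 6P + 246 → P* = €24, Q* = 390.
With the tax collected from producers, supply shifts: Qs = 6(P − 12) + 246.
New equilibrium: buyers pay €33, producers receive €21, Q = 372. (Wedge: Pb − Ps = 12.)
Per-bottle burden: buyers €9, producers €3.
Buyers take the larger share because demand is less price-elastic here (demand slope 2 vs supply slope 6).
The less price-elastic side of the market bears the larger share of a per-unit tax.

Buyers bear the larger share: €9 per bottle.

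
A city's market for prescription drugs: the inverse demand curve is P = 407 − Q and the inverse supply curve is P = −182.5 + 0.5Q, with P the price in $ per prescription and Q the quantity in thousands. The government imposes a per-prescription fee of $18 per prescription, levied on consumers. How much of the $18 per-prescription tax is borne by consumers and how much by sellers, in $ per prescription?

Consumers bear $12 per prescription; sellers bear $6 per prescription.

Inverting to Q(P) form: Qd = 407 − P; Qs = 2P + 365.
Without the tax, 407 − P = 2P + 365 gives 3P = 42, so P* = $14 and Q* = 393.
With the tax collected from consumers, demand (in seller-price terms) shifts: Qd = 407 − (P + 18).
New equilibrium: consumers pay $26, sellers receive $8, Q = 381. (Wedge: Pb − Ps = 18.)
Burden on consumers: $12; on sellers: $6. (They sum to $18.)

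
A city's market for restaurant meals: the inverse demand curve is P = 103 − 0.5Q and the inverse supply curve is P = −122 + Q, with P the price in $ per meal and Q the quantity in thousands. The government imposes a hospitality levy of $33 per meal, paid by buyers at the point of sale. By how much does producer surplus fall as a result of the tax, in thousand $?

Producer surplus falls by $3058 thousand.

Inverting to Q(P) form: Qd = 206 − 2P; Qs = P + 122.
Before the tax: set 206 − 2P = P + 122 → P* = $28, Q* = 150.
With the tax collected from buyers, demand (in seller-price terms) shifts: Qd = 206 − 2(P + 33).
New equilibrium: buyers pay $39, sellers receive $6, Q = 128. (Wedge: Pb − Ps = 33.)
ΔPS is the trapezoid between Q = 128 and Q = 150 of height $22: ½ · (150 + 128) · 22 = $3058.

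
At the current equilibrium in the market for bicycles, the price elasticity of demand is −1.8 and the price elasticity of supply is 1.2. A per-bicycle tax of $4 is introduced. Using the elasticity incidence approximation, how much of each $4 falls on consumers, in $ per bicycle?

Consumers bear ≈ $1.6 per bicycle.

Incidence ratio: consumers' share ≈ εs / (εs + |εd|) = 1.2 / (1.2 + 1.8) = 0.4.
So consumers bear ≈ 0.4 × $4 = $1.6; sellers bear $2.4.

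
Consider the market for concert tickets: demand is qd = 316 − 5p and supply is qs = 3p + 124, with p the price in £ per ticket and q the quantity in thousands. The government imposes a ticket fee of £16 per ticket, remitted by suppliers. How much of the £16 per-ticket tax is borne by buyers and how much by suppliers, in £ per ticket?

Buyers bear £6 per ticket; suppliers bear £10 per ticket.

Before the tax: set 316 − 5p = 3p + 124 → p* = £24, q* = 196.
With the tax collected from suppliers, supply shifts: qs = 3(p − 16) + 124.
Solving gives q = 166 with buyers paying £30 and suppliers receiving £14 (the £16 wedge).
Burden on buyers: £6; on suppliers: £10. (They sum to £16.)
The less price-elastic side of the market bears the larger share of a per-unit tax.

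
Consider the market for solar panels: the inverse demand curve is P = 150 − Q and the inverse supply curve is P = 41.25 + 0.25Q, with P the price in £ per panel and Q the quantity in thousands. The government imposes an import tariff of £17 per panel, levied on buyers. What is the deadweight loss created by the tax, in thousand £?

Inverting to Q(P) form: Qd = 150 − P; Qs = 4P − 165.
Without the tax, 150 − P = 4P − 165 gives 5P = 315, so P* = £63 and Q* = 87.
With the tax collected from buyers, demand (in seller-price terms) shifts: Qd = 150 − (P + 17).
New equilibrium: buyers pay £76.6, suppliers receive £59.6, Q = 73.4. (Wedge: Pb − Ps = 17.)
Quantity falls by |ΔQ| = |87 − 73.4| = 13.6.
DWL = ½ · t · |ΔQ| = ½ · 17 · 13.6 = £115.6.

Deadweight loss = £115.6 thousand.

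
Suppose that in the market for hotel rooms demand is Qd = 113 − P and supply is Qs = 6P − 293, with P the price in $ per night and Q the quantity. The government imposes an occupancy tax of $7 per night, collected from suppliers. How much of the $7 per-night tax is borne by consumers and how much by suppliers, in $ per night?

Consumers bear $6 per night; suppliers bear $1 per night.

Before the tax: set 113 − P = 6P − 293 → P* = $58, Q* = 55.
With the tax collected from suppliers, supply shifts: Qs = 6(P − 7) − 293.
New equilibrium: consumers pay $64, suppliers receive $57, Q = 49. (Wedge: Pb − Ps = 7.)
Burden on consumers: $6; on suppliers: $1. (They sum to $7.)
The less price-elastic side of the market bears the larger share of a per-unit tax.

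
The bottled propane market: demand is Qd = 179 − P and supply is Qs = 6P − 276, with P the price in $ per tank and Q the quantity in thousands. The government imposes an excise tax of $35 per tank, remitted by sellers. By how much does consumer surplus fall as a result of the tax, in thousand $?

Consumer surplus falls by $2970 thousand.

Before the tax: set 179 − P = 6P − 276 → P* = $65, Q* = 114.
With the tax collected from sellers, supply shifts: Qs = 6(P − 35) − 276.
Solving gives Q = 84 with buyers paying $95 and sellers receiving $60 (the $35 wedge).
ΔCS is the trapezoid between Q = 84 and Q = 114 of height $30: ½ · (114 + 84) · 30 = $2970.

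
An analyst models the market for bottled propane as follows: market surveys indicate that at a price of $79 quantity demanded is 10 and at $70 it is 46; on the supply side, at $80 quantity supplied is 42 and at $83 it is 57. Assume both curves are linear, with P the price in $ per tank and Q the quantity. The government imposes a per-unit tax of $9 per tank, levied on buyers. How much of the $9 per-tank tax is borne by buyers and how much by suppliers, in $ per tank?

Demand slope: (46 − 10)/(70 − 79) = -4, so Qd = 326 − 4P.
Supply slope: (57 − 42)/(83 − 80) = 5, so Qs = 5P − 358.
Without the tax, 326 − 4P = 5P − 358 gives 9P = 684, so P* = $76 and Q* = 22.
With the tax collected from buyers, demand (in seller-price terms) shifts: Qd = 326 − 4(P + 9).
New equilibrium: buyers pay $81, suppliers receive $72, Q = 2. (Wedge: Pb − Ps = 9.)
Burden on buyers: $5; on suppliers: $4. (They sum to $9.)

Buyers bear $5 per tank; suppliers bear $4 per tank.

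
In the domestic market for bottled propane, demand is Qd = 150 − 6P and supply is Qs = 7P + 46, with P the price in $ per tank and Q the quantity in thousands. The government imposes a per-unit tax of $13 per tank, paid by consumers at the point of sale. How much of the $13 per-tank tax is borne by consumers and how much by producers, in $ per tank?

Without the tax, 150 − 6P = 7P + 46 gives 13P = 104, so P* = $8 and Q* = 102.
With the tax collected from consumers, demand (in seller-price terms) shifts: Qd = 150 − 6(P + 13).
Solving gives Q = 60 with consumers paying $15 and producers receiving $2 (the $13 wedge).
Burden on consumers: $7; on producers: $6. (They sum to $13.)
The less price-elastic side of the market bears the larger share of a per-unit tax.

Consumers bear $7 per tank; producers bear $6 per tank.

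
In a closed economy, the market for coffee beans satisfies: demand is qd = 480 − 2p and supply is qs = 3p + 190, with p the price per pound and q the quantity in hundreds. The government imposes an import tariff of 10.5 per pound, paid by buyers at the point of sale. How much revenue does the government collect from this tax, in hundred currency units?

Tax revenue = 3689.7 hundred.

Without the tax, 480 − 2p = 3p + 190 gives 5p = 290, so p* = 58 and q* = 364.
With the tax collected from buyers, demand (in seller-price terms) shifts: qd = 480 − 2(p + 10.5).
Solving gives q = 351.4 with buyers paying 64.3 and producers receiving 53.8 (the 10.5 wedge).
Revenue = t · Q = 10.5 · 351.4 = 3689.7.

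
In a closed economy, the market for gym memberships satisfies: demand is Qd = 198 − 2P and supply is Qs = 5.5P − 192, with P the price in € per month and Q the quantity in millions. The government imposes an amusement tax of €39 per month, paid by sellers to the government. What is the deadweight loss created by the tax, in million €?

Deadweight loss = €1115.4 million.

Without the tax, 198 − 2P = 5.5P − 192 gives 7.5P = 390, so P* = €52 and Q* = 94.
With the tax collected from sellers, supply shifts: Qs = 5.5(P − 39) − 192.
New equilibrium: consumers pay €80.6, sellers receive €41.6, Q = 36.8. (Wedge: Pb − Ps = 39.)
Quantity falls by |ΔQ| = |94 − 36.8| = 57.2.
DWL = ½ · t · |ΔQ| = ½ · 39 · 57.2 = €1115.4.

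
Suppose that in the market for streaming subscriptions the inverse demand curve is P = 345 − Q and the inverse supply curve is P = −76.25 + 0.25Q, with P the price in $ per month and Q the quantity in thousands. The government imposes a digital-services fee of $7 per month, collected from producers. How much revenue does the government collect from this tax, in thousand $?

Tax revenue = $2319.8 thousand.

Rewrite in direct form: Qd = 345 − P and Qs = 4P + 305.
Without the tax, 345 − P = 4P + 305 gives 5P = 40, so P* = $8 and Q* = 337.
With the tax collected from producers, supply shifts: Qs = 4(P − 7) + 305.
Solving gives Q = 331.4 with buyers paying $13.6 and producers receiving $6.6 (the $7 wedge).
Revenue = t · Q = 7 · 331.4 = $2319.8.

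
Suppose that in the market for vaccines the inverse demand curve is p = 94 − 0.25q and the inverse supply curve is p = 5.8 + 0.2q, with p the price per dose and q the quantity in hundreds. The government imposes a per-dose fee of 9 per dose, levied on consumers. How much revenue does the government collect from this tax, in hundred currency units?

Tax revenue = 1584 hundred.

Rewrite in direct form: qd = 376 − 4p and qs = 5p − 29.
Without the tax, 376 − 4p = 5p − 29 gives 9p = 405, so p* = 45 and q* = 196.
With the tax collected from consumers, demand (in seller-price terms) shifts: qd = 376 − 4(p + 9).
Solving gives q = 176 with consumers paying 50 and suppliers receiving 41 (the 9 wedge).
Revenue = t · Q = 9 · 176 = 1584.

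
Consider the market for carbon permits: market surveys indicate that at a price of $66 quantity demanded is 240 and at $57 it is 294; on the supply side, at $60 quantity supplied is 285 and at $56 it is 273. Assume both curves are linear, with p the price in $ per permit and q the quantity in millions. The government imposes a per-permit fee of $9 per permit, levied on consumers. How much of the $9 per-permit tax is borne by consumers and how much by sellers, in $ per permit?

Consumers bear $3 per permit; sellers bear $6 per permit.

Demand slope: (294 − 240)/(57 − 66) = -6, so qd = 636 − 6p.
Supply slope: (273 − 285)/(56 − 60) = 3, so qs = 3p + 105.
Before the tax: set 636 − 6p = 3p + 105 → p* = $59, q* = 282.
With the tax collected from consumers, demand (in seller-price terms) shifts: qd = 636 − 6(p + 9).
New equilibrium: consumers pay $62, sellers receive $53, q = 264. (Wedge: pb − ps = 9.)
Burden on consumers: $3; on sellers: $6. (They sum to $9.)
The less price-elastic side of the market bears the larger share of a per-unit tax.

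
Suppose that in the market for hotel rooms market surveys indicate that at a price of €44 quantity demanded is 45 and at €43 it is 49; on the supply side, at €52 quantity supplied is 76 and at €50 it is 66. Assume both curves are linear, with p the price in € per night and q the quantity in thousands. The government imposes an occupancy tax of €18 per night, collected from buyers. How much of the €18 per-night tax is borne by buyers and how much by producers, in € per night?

Demand slope: (49 − 45)/(43 − 44) = -4, so qd = 221 − 4p.
Supply slope: (66 − 76)/(50 − 52) = 5, so qs = 5p − 184.
Before the tax: set 221 − 4p = 5p − 184 → p* = €45, q* = 41.
With the tax collected from buyers, demand (in seller-price terms) shifts: qd = 221 − 4(p + 18).
Solving gives q = 1 with buyers paying €55 and producers receiving €37 (the €18 wedge).
Burden on buyers: €10; on producers: €8. (They sum to €18.)
The less price-elastic side of the market bears the larger share of a per-unit tax.

Buyers bear €10 per night; producers bear €8 per night.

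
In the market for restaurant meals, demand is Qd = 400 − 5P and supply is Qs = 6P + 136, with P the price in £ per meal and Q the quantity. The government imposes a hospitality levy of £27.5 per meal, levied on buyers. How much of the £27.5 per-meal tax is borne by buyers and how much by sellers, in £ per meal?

Buyers bear £15 per meal; sellers bear £12.5 per meal.

Without the tax, 400 − 5P = 6P + 136 gives 11P = 264, so P* = £24 and Q* = 280.
With the tax collected from buyers, demand (in seller-price terms) shifts: Qd = 400 − 5(P + 27.5).
New equilibrium: buyers pay £39, sellers receive £11.5, Q = 205. (Wedge: Pb − Ps = 27.5.)
Burden on buyers: £15; on sellers: £12.5. (They sum to £27.5.)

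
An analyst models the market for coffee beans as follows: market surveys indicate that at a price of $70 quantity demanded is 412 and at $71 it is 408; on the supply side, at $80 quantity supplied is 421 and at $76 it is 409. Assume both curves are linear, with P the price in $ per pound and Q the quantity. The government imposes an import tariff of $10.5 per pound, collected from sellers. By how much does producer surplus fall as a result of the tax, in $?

Demand slope: (408 − 412)/(71 − 70) = -4, so Qd = 692 − 4P.
Supply slope: (409 − 421)/(76 − 80) = 3, so Qs = 3P + 181.
Without the tax, 692 − 4P = 3P + 181 gives 7P = 511, so P* = $73 and Q* = 400.
With the tax collected from sellers, supply shifts: Qs = 3(P − 10.5) + 181.
Solving gives Q = 382 with consumers paying $77.5 and sellers receiving $67 (the $10.5 wedge).
ΔPS is the trapezoid between Q = 382 and Q = 400 of height $6: ½ · (400 + 382) · 6 = $2346.

Producer surplus falls by $2346.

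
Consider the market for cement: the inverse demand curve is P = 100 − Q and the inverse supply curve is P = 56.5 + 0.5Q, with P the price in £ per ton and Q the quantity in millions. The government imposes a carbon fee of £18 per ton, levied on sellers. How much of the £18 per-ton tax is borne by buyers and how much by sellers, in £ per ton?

Buyers bear £12 per ton; sellers bear £6 per ton.

Rewrite in direct form: Qd = 100 − P and Qs = 2P − 113.
Without the tax, 100 − P = 2P − 113 gives 3P = 213, so P* = £71 and Q* = 29.
With the tax collected from sellers, supply shifts: Qs = 2(P − 18) − 113.
New equilibrium: buyers pay £83, sellers receive £65, Q = 17. (Wedge: Pb − Ps = 18.)
Burden on buyers: £12; on sellers: £6. (They sum to £18.)
The less price-elastic side of the market bears the larger share of a per-unit tax.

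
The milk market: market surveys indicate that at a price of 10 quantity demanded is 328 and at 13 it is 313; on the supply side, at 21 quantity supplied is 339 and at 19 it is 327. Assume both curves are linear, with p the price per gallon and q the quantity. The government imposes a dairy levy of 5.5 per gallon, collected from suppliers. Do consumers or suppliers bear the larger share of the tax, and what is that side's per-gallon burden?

Demand slope: (313 − 328)/(13 − 10) = -5, so qd = 378 − 5p.
Supply slope: (327 − 339)/(19 − 21) = 6, so qs = 6p + 213.
Without the tax, 378 − 5p = 6p + 213 gives 11p = 165, so p* = 15 and q* = 303.
With the tax collected from suppliers, supply shifts: qs = 6(p − 5.5) + 213.
New equilibrium: consumers pay 18, suppliers receive 12.5, q = 288. (Wedge: pb − ps = 5.5.)
Per-gallon burden: consumers 3, suppliers 2.5.
Consumers take the larger share because demand is less price-elastic here (demand slope 5 vs supply slope 6).
The less price-elastic side of the market bears the larger share of a per-unit tax.

Consumers bear the larger share: 3 per gallon.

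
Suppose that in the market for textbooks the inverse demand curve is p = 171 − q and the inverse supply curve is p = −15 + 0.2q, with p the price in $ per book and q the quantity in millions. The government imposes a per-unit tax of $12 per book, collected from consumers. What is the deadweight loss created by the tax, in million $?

Rewrite in direct form: qd = 171 − p and qs = 5p + 75.
Without the tax, 171 − p = 5p + 75 gives 6p = 96, so p* = $16 and q* = 155.
With the tax collected from consumers, demand (in seller-price terms) shifts: qd = 171 − (p + 12).
Solving gives q = 145 with consumers paying $26 and producers receiving $14 (the $12 wedge).
Quantity falls by |ΔQ| = |155 − 145| = 10.
DWL = ½ · t · |ΔQ| = ½ · 12 · 10 = $60.

Deadweight loss = $60 million.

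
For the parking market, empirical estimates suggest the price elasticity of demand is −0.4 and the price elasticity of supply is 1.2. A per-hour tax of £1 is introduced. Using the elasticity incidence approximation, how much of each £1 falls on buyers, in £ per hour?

Buyers bear ≈ £0.75 per hour.

Incidence ratio: buyers' share ≈ εs / (εs + |εd|) = 1.2 / (1.2 + 0.4) = 0.75.
So buyers bear ≈ 0.75 × £1 = £0.75; sellers bear £0.25.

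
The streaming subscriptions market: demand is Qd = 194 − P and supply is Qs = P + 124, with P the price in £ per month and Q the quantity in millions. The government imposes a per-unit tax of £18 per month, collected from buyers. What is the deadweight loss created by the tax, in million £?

Without the tax, 194 − P = P + 124 gives 2P = 70, so P* = £35 and Q* = 159.
With the tax collected from buyers, demand (in seller-price terms) shifts: Qd = 194 − (P + 18).
Solving gives Q = 150 with buyers paying £44 and sellers receiving £26 (the £18 wedge).
Quantity falls by |ΔQ| = |159 − 150| = 9.
DWL = ½ · t · |ΔQ| = ½ · 18 · 9 = £81.

Deadweight loss = £81 million.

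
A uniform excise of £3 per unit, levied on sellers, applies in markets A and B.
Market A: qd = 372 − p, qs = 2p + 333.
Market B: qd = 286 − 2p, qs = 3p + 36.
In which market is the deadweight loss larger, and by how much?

Market B, by £2.4.

Market A: pre-tax p* = £13, q* = 359; post-tax q = 357; deadweight loss = £3.
Market B: pre-tax p* = £50, q* = 186; post-tax q = 182.4; deadweight loss = £5.4.
Difference: £3 vs £5.4 → market B is larger by £2.4.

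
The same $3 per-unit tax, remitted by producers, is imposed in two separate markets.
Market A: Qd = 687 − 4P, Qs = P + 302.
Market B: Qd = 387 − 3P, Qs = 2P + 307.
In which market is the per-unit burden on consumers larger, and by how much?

Market B, by $0.6.

Market A: pre-tax P* = $77, Q* = 379; post-tax Q = 376.6; per-unit burden on consumers = $0.6.
Market B: pre-tax P* = $16, Q* = 339; post-tax Q = 335.4; per-unit burden on consumers = $1.2.
Difference: $0.6 vs $1.2 → market B is larger by $0.6.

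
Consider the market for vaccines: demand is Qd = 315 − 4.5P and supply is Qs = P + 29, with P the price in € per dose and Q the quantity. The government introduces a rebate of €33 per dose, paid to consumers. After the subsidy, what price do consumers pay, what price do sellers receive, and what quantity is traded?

Consumers pay €46; sellers receive €79; quantity = 108.

Before the subsidy: set 315 − 4.5P = P + 29 → P* = €52, Q* = 81.
With a per-unit subsidy paid to consumers, each effectively pays P − 33, so demand becomes Qd = 315 − 4.5(P − 33).
New equilibrium: consumers pay €46, sellers receive €79, Q = 108. (Wedge: Pb − Ps = −33.)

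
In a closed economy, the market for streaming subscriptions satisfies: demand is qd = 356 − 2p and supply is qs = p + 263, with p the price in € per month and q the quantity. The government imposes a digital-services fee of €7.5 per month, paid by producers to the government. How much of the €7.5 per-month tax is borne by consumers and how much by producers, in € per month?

Before the tax: set 356 − 2p = p + 263 → p* = €31, q* = 294.
With the tax collected from producers, supply shifts: qs = (p − 7.5) + 263.
Solving gives q = 289 with consumers paying €33.5 and producers receiving €26 (the €7.5 wedge).
Burden on consumers: €2.5; on producers: €5. (They sum to €7.5.)

Consumers bear €2.5 per month; producers bear €5 per month.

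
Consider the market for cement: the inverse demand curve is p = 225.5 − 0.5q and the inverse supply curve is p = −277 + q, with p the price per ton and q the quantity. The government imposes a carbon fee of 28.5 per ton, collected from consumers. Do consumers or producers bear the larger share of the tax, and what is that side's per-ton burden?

Inverting to q(p) form: qd = 451 − 2p; qs = p + 277.
Without the tax, 451 − 2p = p + 277 gives 3p = 174, so p* = 58 and q* = 335.
With the tax collected from consumers, demand (in seller-price terms) shifts: qd = 451 − 2(p + 28.5).
Solving gives q = 316 with consumers paying 67.5 and producers receiving 39 (the 28.5 wedge).
Per-ton burden: consumers 9.5, producers 19.
Producers take the larger share because supply is less price-elastic here (demand slope 2 vs supply slope 1).
The less price-elastic side of the market bears the larger share of a per-unit tax.

Producers bear the larger share: 19 per ton.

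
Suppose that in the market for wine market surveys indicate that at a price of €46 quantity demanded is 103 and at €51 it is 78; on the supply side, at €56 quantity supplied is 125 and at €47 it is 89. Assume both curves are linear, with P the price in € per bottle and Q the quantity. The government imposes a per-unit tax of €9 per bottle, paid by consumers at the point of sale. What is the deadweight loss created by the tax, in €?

Demand slope: (78 − 103)/(51 − 46) = -5, so Qd = 333 − 5P.
Supply slope: (89 − 125)/(47 − 56) = 4, so Qs = 4P − 99.
Before the tax: set 333 − 5P = 4P − 99 → P* = €48, Q* = 93.
With the tax collected from consumers, demand (in seller-price terms) shifts: Qd = 333 − 5(P + 9).
Solving gives Q = 73 with consumers paying €52 and suppliers receiving €43 (the €9 wedge).
Quantity falls by |ΔQ| = |93 − 73| = 20.
DWL = ½ · t · |ΔQ| = ½ · 9 · 20 = €90.

Deadweight loss = €90.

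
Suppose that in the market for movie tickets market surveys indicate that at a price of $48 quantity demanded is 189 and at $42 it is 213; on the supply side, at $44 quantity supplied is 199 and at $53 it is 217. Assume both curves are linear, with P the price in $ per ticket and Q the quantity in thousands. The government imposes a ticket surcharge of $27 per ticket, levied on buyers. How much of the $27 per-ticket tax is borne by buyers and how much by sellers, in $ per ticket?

Buyers bear $9 per ticket; sellers bear $18 per ticket.

Demand slope: (213 − 189)/(42 − 48) = -4, so Qd = 381 − 4P.
Supply slope: (217 − 199)/(53 − 44) = 2, so Qs = 2P + 111.
Before the tax: set 381 − 4P = 2P + 111 → P* = $45, Q* = 201.
With the tax collected from buyers, demand (in seller-price terms) shifts: Qd = 381 − 4(P + 27).
New equilibrium: buyers pay $54, sellers receive $27, Q = 165. (Wedge: Pb − Ps = 27.)
Burden on buyers: $9; on sellers: $18. (They sum to $27.)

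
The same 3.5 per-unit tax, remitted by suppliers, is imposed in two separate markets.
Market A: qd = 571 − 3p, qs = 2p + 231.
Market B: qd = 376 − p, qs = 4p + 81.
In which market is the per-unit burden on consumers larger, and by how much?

Market A: pre-tax p* = 68, q* = 367; post-tax q = 362.8; per-unit burden on consumers = 1.4.
Market B: pre-tax p* = 59, q* = 317; post-tax q = 314.2; per-unit burden on consumers = 2.8.
Difference: 1.4 vs 2.8 → market B is larger by 1.4.

Market B, by 1.4.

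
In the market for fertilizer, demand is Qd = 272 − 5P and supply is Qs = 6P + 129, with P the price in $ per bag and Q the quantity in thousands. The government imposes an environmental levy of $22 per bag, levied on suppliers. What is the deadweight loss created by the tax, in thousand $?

Before the tax: set 272 − 5P = 6P + 129 → P* = $13, Q* = 207.
With the tax collected from suppliers, supply shifts: Qs = 6(P − 22) + 129.
Solving gives Q = 147 with buyers paying $25 and suppliers receiving $3 (the $22 wedge).
Quantity falls by |ΔQ| = |207 − 147| = 60.
DWL = ½ · t · |ΔQ| = ½ · 22 · 60 = $660.

Deadweight loss = $660 thousand.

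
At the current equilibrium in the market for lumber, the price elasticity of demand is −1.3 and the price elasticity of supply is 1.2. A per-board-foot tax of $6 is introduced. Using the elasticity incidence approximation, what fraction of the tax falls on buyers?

Incidence ratio: buyers' share ≈ εs / (εs + |εd|) = 1.2 / (1.2 + 1.3) = 0.48.
Supply is the less elastic side, so buyers bear the smaller share.

Buyers' share ≈ 0.48.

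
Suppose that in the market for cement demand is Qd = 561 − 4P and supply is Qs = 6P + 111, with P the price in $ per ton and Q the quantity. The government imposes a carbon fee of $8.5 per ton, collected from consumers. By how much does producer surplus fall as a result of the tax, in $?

Producer surplus falls by $1260.72.

Before the tax: set 561 − 4P = 6P + 111 → P* = $45, Q* = 381.
With the tax collected from consumers, demand (in seller-price terms) shifts: Qd = 561 − 4(P + 8.5).
Solving gives Q = 360.6 with consumers paying $50.1 and suppliers receiving $41.6 (the $8.5 wedge).
ΔPS is the trapezoid between Q = 360.6 and Q = 381 of height $3.4: ½ · (381 + 360.6) · 3.4 = $1260.72.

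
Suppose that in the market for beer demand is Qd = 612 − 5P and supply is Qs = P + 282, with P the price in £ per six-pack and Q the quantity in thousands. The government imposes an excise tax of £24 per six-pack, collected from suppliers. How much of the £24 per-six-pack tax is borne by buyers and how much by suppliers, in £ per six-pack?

Buyers bear £4 per six-pack; suppliers bear £20 per six-pack.

Before the tax: set 612 − 5P = P + 282 → P* = £55, Q* = 337.
With the tax collected from suppliers, supply shifts: Qs = (P − 24) + 282.
New equilibrium: buyers pay £59, suppliers receive £35, Q = 317. (Wedge: Pb − Ps = 24.)
Burden on buyers: £4; on suppliers: £20. (They sum to £24.)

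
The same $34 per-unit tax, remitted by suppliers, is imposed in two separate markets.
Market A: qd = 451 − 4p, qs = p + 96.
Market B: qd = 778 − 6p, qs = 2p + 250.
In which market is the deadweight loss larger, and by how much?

Market B, by $404.6.

Market A: pre-tax p* = $71, q* = 167; post-tax q = 139.8; deadweight loss = $462.4.
Market B: pre-tax p* = $66, q* = 382; post-tax q = 331; deadweight loss = $867.
Difference: $462.4 vs $867 → market B is larger by $404.6.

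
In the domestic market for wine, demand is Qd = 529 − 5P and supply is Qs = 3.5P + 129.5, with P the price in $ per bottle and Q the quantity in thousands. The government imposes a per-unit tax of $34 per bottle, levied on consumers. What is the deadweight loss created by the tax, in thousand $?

Deadweight loss = $1190 thousand.

Without the tax, 529 − 5P = 3.5P + 129.5 gives 8.5P = 399.5, so P* = $47 and Q* = 294.
With the tax collected from consumers, demand (in seller-price terms) shifts: Qd = 529 − 5(P + 34).
Solving gives Q = 224 with consumers paying $61 and producers receiving $27 (the $34 wedge).
Quantity falls by |ΔQ| = |294 − 224| = 70.
DWL = ½ · t · |ΔQ| = ½ · 34 · 70 = $1190.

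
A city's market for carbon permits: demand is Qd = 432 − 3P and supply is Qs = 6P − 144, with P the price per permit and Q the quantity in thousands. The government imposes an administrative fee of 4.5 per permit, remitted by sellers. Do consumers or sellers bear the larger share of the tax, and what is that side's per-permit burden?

Before the tax: set 432 − 3P = 6P − 144 → P* = 64, Q* = 240.
With the tax collected from sellers, supply shifts: Qs = 6(P − 4.5) − 144.
New equilibrium: consumers pay 67, sellers receive 62.5, Q = 231. (Wedge: Pb − Ps = 4.5.)
Per-permit burden: consumers 3, sellers 1.5.
Consumers take the larger share because demand is less price-elastic here (demand slope 3 vs supply slope 6).
The less price-elastic side of the market bears the larger share of a per-unit tax.

Consumers bear the larger share: 3 per permit.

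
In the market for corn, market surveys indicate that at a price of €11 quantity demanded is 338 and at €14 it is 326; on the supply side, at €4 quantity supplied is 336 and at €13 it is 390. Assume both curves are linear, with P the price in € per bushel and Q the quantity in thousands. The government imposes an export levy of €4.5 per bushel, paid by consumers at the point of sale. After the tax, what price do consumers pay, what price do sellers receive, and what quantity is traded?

Demand slope: (326 − 338)/(14 − 11) = -4, so Qd = 382 − 4P.
Supply slope: (390 − 336)/(13 − 4) = 6, so Qs = 6P + 312.
Without the tax, 382 − 4P = 6P + 312 gives 10P = 70, so P* = €7 and Q* = 354.
With the tax collected from consumers, demand (in seller-price terms) shifts: Qd = 382 − 4(P + 4.5).
Solving gives Q = 343.2 with consumers paying €9.7 and sellers receiving €5.2 (the €4.5 wedge).

Consumers pay €9.7; sellers receive €5.2; quantity = 343.2.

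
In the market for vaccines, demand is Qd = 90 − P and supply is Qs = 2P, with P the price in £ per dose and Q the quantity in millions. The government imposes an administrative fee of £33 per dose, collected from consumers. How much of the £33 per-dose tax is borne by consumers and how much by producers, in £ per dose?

Before the tax: set 90 − P = 2P → P* = £30, Q* = 60.
With the tax collected from consumers, demand (in seller-price terms) shifts: Qd = 90 − (P + 33).
Solving gives Q = 38 with consumers paying £52 and producers receiving £19 (the £33 wedge).
Burden on consumers: £22; on producers: £11. (They sum to £33.)
The less price-elastic side of the market bears the larger share of a per-unit tax.

Consumers bear £22 per dose; producers bear £11 per dose.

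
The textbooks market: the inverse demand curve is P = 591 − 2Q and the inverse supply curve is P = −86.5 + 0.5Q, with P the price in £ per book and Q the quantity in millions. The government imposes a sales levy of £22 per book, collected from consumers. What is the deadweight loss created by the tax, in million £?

Deadweight loss = £96.8 million.

Inverting to Q(P) form: Qd = 295.5 − 0.5P; Qs = 2P + 173.
Without the tax, 295.5 − 0.5P = 2P + 173 gives 2.5P = 122.5, so P* = £49 and Q* = 271.
With the tax collected from consumers, demand (in seller-price terms) shifts: Qd = 295.5 − 0.5(P + 22).
Solving gives Q = 262.2 with consumers paying £66.6 and producers receiving £44.6 (the £22 wedge).
Quantity falls by |ΔQ| = |271 − 262.2| = 8.8.
DWL = ½ · t · |ΔQ| = ½ · 22 · 8.8 = £96.8.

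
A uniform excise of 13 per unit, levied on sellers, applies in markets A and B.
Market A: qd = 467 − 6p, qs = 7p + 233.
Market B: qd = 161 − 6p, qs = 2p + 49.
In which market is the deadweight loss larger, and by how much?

Market A, by 146.25.

Market A: pre-tax p* = 18, q* = 359; post-tax q = 317; deadweight loss = 273.
Market B: pre-tax p* = 14, q* = 77; post-tax q = 57.5; deadweight loss = 126.75.
Difference: 273 vs 126.75 → market A is larger by 146.25.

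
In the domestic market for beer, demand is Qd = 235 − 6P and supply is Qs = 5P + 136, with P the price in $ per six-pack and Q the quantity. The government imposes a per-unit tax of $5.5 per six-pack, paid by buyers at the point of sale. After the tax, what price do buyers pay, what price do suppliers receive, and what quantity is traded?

Without the tax, 235 − 6P = 5P + 136 gives 11P = 99, so P* = $9 and Q* = 181.
With the tax collected from buyers, demand (in seller-price terms) shifts: Qd = 235 − 6(P + 5.5).
Solving gives Q = 166 with buyers paying $11.5 and suppliers receiving $6 (the $5.5 wedge).
The less price-elastic side of the market bears the larger share of a per-unit tax.

Buyers pay $11.5; suppliers receive $6; quantity = 166.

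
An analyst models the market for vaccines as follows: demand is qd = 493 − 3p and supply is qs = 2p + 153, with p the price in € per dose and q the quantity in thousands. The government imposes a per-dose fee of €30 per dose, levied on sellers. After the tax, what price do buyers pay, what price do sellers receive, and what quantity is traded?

Without the tax, 493 − 3p = 2p + 153 gives 5p = 340, so p* = €68 and q* = 289.
With the tax collected from sellers, supply shifts: qs = 2(p − 30) + 153.
Solving gives q = 253 with buyers paying €80 and sellers receiving €50 (the €30 wedge).
The less price-elastic side of the market bears the larger share of a per-unit tax.

Buyers pay €80; sellers receive €50; quantity = 253.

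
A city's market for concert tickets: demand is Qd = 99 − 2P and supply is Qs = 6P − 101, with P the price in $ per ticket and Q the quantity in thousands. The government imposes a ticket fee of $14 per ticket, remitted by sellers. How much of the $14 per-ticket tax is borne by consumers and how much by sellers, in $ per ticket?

Without the tax, 99 − 2P = 6P − 101 gives 8P = 200, so P* = $25 and Q* = 49.
With the tax collected from sellers, supply shifts: Qs = 6(P − 14) − 101.
Solving gives Q = 28 with consumers paying $35.5 and sellers receiving $21.5 (the $14 wedge).
Burden on consumers: $10.5; on sellers: $3.5. (They sum to $14.)
The less price-elastic side of the market bears the larger share of a per-unit tax.

Consumers bear $10.5 per ticket; sellers bear $3.5 per ticket.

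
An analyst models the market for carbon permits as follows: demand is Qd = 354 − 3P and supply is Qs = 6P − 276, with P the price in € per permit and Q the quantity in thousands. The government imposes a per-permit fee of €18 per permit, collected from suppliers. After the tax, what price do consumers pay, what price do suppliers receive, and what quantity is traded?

Consumers pay €82; suppliers receive €64; quantity = 108.

Before the tax: set 354 − 3P = 6P − 276 → P* = €70, Q* = 144.
With the tax collected from suppliers, supply shifts: Qs = 6(P − 18) − 276.
New equilibrium: consumers pay €82, suppliers receive €64, Q = 108. (Wedge: Pb − Ps = 18.)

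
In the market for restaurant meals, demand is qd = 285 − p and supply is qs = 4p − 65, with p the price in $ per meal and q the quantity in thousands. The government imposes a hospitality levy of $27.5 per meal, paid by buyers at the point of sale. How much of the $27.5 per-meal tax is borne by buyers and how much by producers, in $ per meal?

Before the tax: set 285 − p = 4p − 65 → p* = $70, q* = 215.
With the tax collected from buyers, demand (in seller-price terms) shifts: qd = 285 − (p + 27.5).
Solving gives q = 193 with buyers paying $92 and producers receiving $64.5 (the $27.5 wedge).
Burden on buyers: $22; on producers: $5.5. (They sum to $27.5.)

Buyers bear $22 per meal; producers bear $5.5 per meal.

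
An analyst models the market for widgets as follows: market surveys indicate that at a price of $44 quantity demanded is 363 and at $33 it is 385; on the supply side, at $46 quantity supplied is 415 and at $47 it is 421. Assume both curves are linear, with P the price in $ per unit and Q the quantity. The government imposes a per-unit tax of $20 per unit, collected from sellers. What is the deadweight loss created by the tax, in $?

Demand slope: (385 − 363)/(33 − 44) = -2, so Qd = 451 − 2P.
Supply slope: (421 − 415)/(47 − 46) = 6, so Qs = 6P + 139.
Before the tax: set 451 − 2P = 6P + 139 → P* = $39, Q* = 373.
With the tax collected from sellers, supply shifts: Qs = 6(P − 20) + 139.
New equilibrium: buyers pay $54, sellers receive $34, Q = 343. (Wedge: Pb − Ps = 20.)
Quantity falls by |ΔQ| = |373 − 343| = 30.
DWL = ½ · t · |ΔQ| = ½ · 20 · 30 = $300.

Deadweight loss = $300.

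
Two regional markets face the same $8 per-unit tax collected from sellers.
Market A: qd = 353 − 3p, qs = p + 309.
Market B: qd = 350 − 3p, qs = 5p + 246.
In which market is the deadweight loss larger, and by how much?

Market B, by $36.

Market A: pre-tax p* = $11, q* = 320; post-tax q = 314; deadweight loss = $24.
Market B: pre-tax p* = $13, q* = 311; post-tax q = 296; deadweight loss = $60.
Difference: $24 vs $60 → market B is larger by $36.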